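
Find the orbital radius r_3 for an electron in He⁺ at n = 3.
0.23813 nm (or 2.38130 Å)

The Bohr radius formula is:
r_n = n² a₀ / Z

where a₀ = 0.05291772 nm is the Bohr radius.

For He⁺ (Z = 2) at n = 3:
r_3 = 3² × 0.05291772 nm / 2
r_3 = 9 × 0.05291772 nm / 2
r_3 = 0.476259 nm / 2
r_3 = 0.23813 nm

The electron orbits at approximately 0.23813 nm from the nucleus.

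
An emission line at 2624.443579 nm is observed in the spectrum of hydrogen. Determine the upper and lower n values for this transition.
n = 6 → n = 4

First, find the photon energy from the wavelength (hc = 1239.84 eV·nm):
E = hc/λ = 1239.84 eV·nm / 2624.443579 nm = 0.47242014 eV

The energy levels of hydrogen satisfy E_n = -13.6057 / n² eV, so an emission n_i → n_f releases
ΔE = 13.6057 × (1/n_f² − 1/n_i²) eV.

Setting ΔE equal to the photon energy:
1/n_f² − 1/n_i² = 0.47242014 / 13.6057 = 0.034722222

Since 1/n_i² must be positive, we need 1/n_f² > 0.034722222, i.e. n_f ≤ 5. For each allowed n_f, solve n_i = (1/n_f² − 0.034722222)^(−1/2) and check whether it is a whole number:
  n_f = 1: 1/n_i² = 1.000000000 − 0.034722222 = 0.965277778 → n_i = 1.018  (not an integer) ✗
  n_f = 2: 1/n_i² = 0.250000000 − 0.034722222 = 0.215277778 → n_i = 2.155  (not an integer) ✗
  n_f = 3: 1/n_i² = 0.111111111 − 0.034722222 = 0.076388889 → n_i = 3.618  (not an integer) ✗
  n_f = 4: 1/n_i² = 0.062500000 − 0.034722222 = 0.027777778 → n_i = 6.000  → integer, n_i = 6 ✓
  n_f = 5: 1/n_i² = 0.040000000 − 0.034722222 = 0.005277778 → n_i = 13.765  (not an integer) ✗

Only n_f = 4 gives an integer upper level, n_i = 6.

The transition is from n = 6 to n = 4 (emission).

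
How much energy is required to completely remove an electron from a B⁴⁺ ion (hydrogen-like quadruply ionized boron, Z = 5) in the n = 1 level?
340.14250 eV

The ionization energy is the energy needed to remove the electron completely (n → ∞).

For a hydrogen-like ion with Z = 5, E_n = -13.6057 Z² / n² eV.

At n = 1: E_1 = -13.6057 × 5² / 1² = -340.14250000 eV
At n = ∞: E_∞ = 0 eV

Ionization energy = E_∞ - E_1 = 0 - (-340.14250000) = 340.14250000 eV
Ionization energy ≈ 340.14250 eV

This is also called the binding energy of the electron in state n = 1.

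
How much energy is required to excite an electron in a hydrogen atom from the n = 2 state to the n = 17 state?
3.354 eV

The energy levels of a hydrogen-like atom are E_n = -13.6057 eV / n².

Energy at n = 2: E_2 = -13.6057 / 2² = -3.401425 eV
Energy at n = 17: E_17 = -13.6057 / 17² = -0.047079 eV

The excitation energy is the difference:
ΔE = E_17 - E_2
ΔE = -0.047079 - (-3.401425)
ΔE = 3.354 eV

Since this is positive, energy must be absorbed (photon absorption).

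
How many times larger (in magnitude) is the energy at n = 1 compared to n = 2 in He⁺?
4.00

Using E_n = -13.6057 Z² / n² eV with Z = 2:

E_1 = -13.6057 × 2² / 1² = -54.4228 / 1 = -54.42280000 eV
E_2 = -13.6057 × 2² / 2² = -54.4228 / 4 = -13.60570000 eV

The ratio is:
E_1/E_2 = (-54.42280000) / (-13.60570000)
E_1/E_2 = (-54.4228/1) / (-54.4228/4)
E_1/E_2 = 4/1
E_1/E_2 = 4.00
(Note: the Z² factors cancel in the ratio.)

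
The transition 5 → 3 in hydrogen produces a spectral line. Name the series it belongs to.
Paschen series

The spectral series in hydrogen are named based on the final (lower) energy level:
- Lyman series: n_final = 1 (ultraviolet)
- Balmer series: n_final = 2 (visible/near-UV)
- Paschen series: n_final = 3 (infrared)
- Brackett series: n_final = 4 (infrared)
- Pfund series: n_final = 5 (far infrared)

Since this transition ends at n = 3, it belongs to the Paschen series.

For reference, this 5 → 3 line has photon energy
ΔE = 13.6057 eV × (1/3² - 1/5²) = 0.96751644 eV,
corresponding to wavelength λ = hc/ΔE = 1239.84 eV·nm / 0.96751644 eV = 1281.47 nm in the infrared region.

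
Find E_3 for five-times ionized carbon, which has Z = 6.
-54.42 eV

For hydrogen-like ions, the energy levels scale with Z²:
E_n = -13.6057 Z² / n² eV

For C⁵⁺ (Z = 6) at n = 3:
E_3 = -13.6057 × 6² / 3²
E_3 = -13.6057 × 36 / 9
E_3 = -489.8052 / 9
E_3 = -54.42 eV

The energy is 36 times more negative than hydrogen at the same n due to the stronger nuclear charge.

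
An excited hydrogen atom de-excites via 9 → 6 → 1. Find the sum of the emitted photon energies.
13.4377 eV

The energy levels of hydrogen are E_n = -13.6057 / n² eV.

First transition (9 → 6):
ΔE₁ = |E_6 - E_9|
ΔE₁ = |-0.3779361111 - (-0.1679716049)| = 0.2099645 eV

Second transition (6 → 1):
ΔE₂ = |E_1 - E_6|
ΔE₂ = |-13.6057000000 - (-0.3779361111)| = 13.2277639 eV

Total energy released:
E_total = ΔE₁ + ΔE₂ = 0.2099645 + 13.2277639 = 13.4377 eV

Note: This equals the direct transition 9 → 1: 13.4377 eV ✓
Energy is conserved regardless of the path taken.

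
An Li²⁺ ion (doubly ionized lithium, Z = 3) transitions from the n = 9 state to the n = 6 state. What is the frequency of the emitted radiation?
4.569e+14 Hz

First, find the transition energy:
E_9 = -13.6057 × 3² / 9² = -1.511744 eV
E_6 = -13.6057 × 3² / 6² = -3.401425 eV
|ΔE| = |E_6 - E_9| = 1.889681 eV

Convert to Joules: E = 1.889681 eV × (1.602177 × 10⁻¹⁹ J/eV) = 3.02760e-19 J

Using E = hf:
f = E/h = 3.02760e-19 J / (6.62607 × 10⁻³⁴ J·s)
f = 4.569e+14 Hz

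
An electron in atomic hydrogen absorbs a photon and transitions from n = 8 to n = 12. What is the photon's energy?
0.118105 eV

The energy levels of a hydrogen-like atom are E_n = -13.6057 eV / n².

Energy at n = 8: E_8 = -13.6057 / 8² = -0.212589063 eV
Energy at n = 12: E_12 = -13.6057 / 12² = -0.094484028 eV

The excitation energy is the difference:
ΔE = E_12 - E_8
ΔE = -0.094484028 - (-0.212589063)
ΔE = 0.118105 eV

Since this is positive, energy must be absorbed (photon absorption).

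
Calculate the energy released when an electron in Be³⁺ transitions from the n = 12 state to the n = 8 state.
1.889681 eV

The energy levels are E_n = -13.6057 Z² eV / n².

Energy at n = 12: E_12 = -13.6057 × 4² / 12² = -1.511744444 eV
Energy at n = 8: E_8 = -13.6057 × 4² / 8² = -3.401425000 eV

For emission (electron falling to lower state), the photon energy is:
E_photon = E_12 - E_8 = |-1.511744444 - (-3.401425000)|
E_photon = 1.889681 eV

This energy is carried away by the emitted photon.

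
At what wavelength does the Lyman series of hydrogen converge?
91.13 nm

The series limit corresponds to the transition from n = ∞ to n = 1.
This is the highest energy (shortest wavelength) transition in the Lyman series.

E_∞ = 0 eV
E_1 = -13.6057 / 1² = -13.6057 eV

Energy at series limit:
ΔE = E_∞ - E_1 = 0 - (-13.6057) = 13.6057 eV
λ = hc/E = 1239.84 eV·nm / 13.6057 eV = 91.13 nm

This energy equals the ionization energy from the n = 1 state of hydrogen.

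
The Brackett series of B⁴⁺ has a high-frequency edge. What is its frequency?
5.1404e+15 Hz

The series limit corresponds to the transition from n = ∞ to n = 4.
This is the highest energy (shortest wavelength) transition in the Brackett series.

E_∞ = 0 eV
E_4 = -13.6057 × 5² / 4² = -21.25890625 eV

Energy at series limit:
ΔE = E_∞ - E_4 = 0 - (-21.25890625) = 21.25890625 eV
E = 21.25890625 eV × (1.602177 × 10⁻¹⁹ J/eV) = 3.406053e-18 J
f = E/h = 3.406053e-18 J / (6.62607 × 10⁻³⁴ J·s) = 5.1404e+15 Hz

This energy equals the ionization energy from the n = 4 state of B⁴⁺.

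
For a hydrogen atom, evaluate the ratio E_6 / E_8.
1.77778

Using E_n = -13.6057 Z² / n² eV with Z = 1:

E_6 = -13.6057 / 6² = -13.6057 / 36 = -0.37793611111 eV
E_8 = -13.6057 / 8² = -13.6057 / 64 = -0.21258906250 eV

The ratio is:
E_6/E_8 = (-0.37793611111) / (-0.21258906250)
E_6/E_8 = (-13.6057/36) / (-13.6057/64)
E_6/E_8 = 64/36
E_6/E_8 = 1.77778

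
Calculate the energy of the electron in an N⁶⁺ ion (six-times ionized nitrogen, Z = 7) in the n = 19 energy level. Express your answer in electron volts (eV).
-1.85 eV

The energy levels of a hydrogen-like atom are given by:
E_n = -13.6057 Z² / n² eV  (with Z = 7 for N⁶⁺)

For n = 19:
E_19 = -13.6057 × 7² / 19²
E_19 = -13.6057 × 49 / 361
E_19 = -1.85 eV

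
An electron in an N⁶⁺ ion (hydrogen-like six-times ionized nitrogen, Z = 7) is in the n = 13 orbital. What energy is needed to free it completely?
3.944848 eV

The ionization energy is the energy needed to remove the electron completely (n → ∞).

For a hydrogen-like ion with Z = 7, E_n = -13.6057 Z² / n² eV.

At n = 13: E_13 = -13.6057 × 7² / 13² = -3.944847929 eV
At n = ∞: E_∞ = 0 eV

Ionization energy = E_∞ - E_13 = 0 - (-3.944847929) = 3.944847929 eV
Ionization energy ≈ 3.944848 eV

This is also called the binding energy of the electron in state n = 13.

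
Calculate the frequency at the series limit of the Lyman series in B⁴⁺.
8.2246e+16 Hz

The series limit corresponds to the transition from n = ∞ to n = 1.
This is the highest energy (shortest wavelength) transition in the Lyman series.

E_∞ = 0 eV
E_1 = -13.6057 × 5² / 1² = -340.14250 eV

Energy at series limit:
ΔE = E_∞ - E_1 = 0 - (-340.14250) = 340.14250 eV
E = 340.14250 eV × (1.602177 × 10⁻¹⁹ J/eV) = 5.449685e-17 J
f = E/h = 5.449685e-17 J / (6.62607 × 10⁻³⁴ J·s) = 8.2246e+16 Hz

This energy equals the ionization energy from the n = 1 state of B⁴⁺.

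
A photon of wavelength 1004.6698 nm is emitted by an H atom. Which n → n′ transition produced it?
n = 7 → n = 3

First, find the photon energy from the wavelength (hc = 1239.84 eV·nm):
E = hc/λ = 1239.84 eV·nm / 1004.6698 nm = 1.2340771 eV

The energy levels of hydrogen satisfy E_n = -13.6057 / n² eV, so an emission n_i → n_f releases
ΔE = 13.6057 × (1/n_f² − 1/n_i²) eV.

Setting ΔE equal to the photon energy:
1/n_f² − 1/n_i² = 1.2340771 / 13.6057 = 0.090702948

Since 1/n_i² must be positive, we need 1/n_f² > 0.090702948, i.e. n_f ≤ 3. For each allowed n_f, solve n_i = (1/n_f² − 0.090702948)^(−1/2) and check whether it is a whole number:
  n_f = 1: 1/n_i² = 1.000000000 − 0.090702948 = 0.909297052 → n_i = 1.049  (not an integer) ✗
  n_f = 2: 1/n_i² = 0.250000000 − 0.090702948 = 0.159297052 → n_i = 2.506  (not an integer) ✗
  n_f = 3: 1/n_i² = 0.111111111 − 0.090702948 = 0.020408163 → n_i = 7.000  → integer, n_i = 7 ✓

Only n_f = 3 gives an integer upper level, n_i = 7.

The transition is from n = 7 to n = 3 (emission).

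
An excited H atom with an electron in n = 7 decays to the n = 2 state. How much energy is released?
3.12376 eV

The energy levels are E_n = -13.6057 eV / n².

Energy at n = 7: E_7 = -13.6057 / 7² = -0.27766735 eV
Energy at n = 2: E_2 = -13.6057 / 2² = -3.40142500 eV

For emission (electron falling to lower state), the photon energy is:
E_photon = E_7 - E_2 = |-0.27766735 - (-3.40142500)|
E_photon = 3.12376 eV

This energy is carried away by the emitted photon.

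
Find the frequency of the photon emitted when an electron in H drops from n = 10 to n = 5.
9.8695e+13 Hz

First, find the transition energy:
E_10 = -13.6057 / 10² = -0.13605700 eV
E_5 = -13.6057 / 5² = -0.54422800 eV
|ΔE| = |E_5 - E_10| = 0.40817100 eV

Convert to Joules: E = 0.40817100 eV × (1.602177 × 10⁻¹⁹ J/eV) = 6.539622e-20 J

Using E = hf:
f = E/h = 6.539622e-20 J / (6.62607 × 10⁻³⁴ J·s)
f = 9.8695e+13 Hz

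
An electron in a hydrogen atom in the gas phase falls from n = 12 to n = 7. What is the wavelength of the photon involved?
6768.30186 nm

First, find the transition energy using E_n = -13.6057 / n² eV:
E_12 = -13.6057 / 12² = -0.09448402778 eV
E_7 = -13.6057 / 7² = -0.27766734694 eV

Photon energy: |ΔE| = |E_7 - E_12| = 0.18318331916 eV

Convert to wavelength using E = hc/λ with hc = 1239.84 eV·nm:
λ = hc/E = 1239.84 eV·nm / 0.18318331916 eV
λ = 6768.30186 nm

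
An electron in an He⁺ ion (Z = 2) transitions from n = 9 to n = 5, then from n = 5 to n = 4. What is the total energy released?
2.72954 eV

The energy levels of He⁺ are E_n = -13.6057 × 2² / n² eV.

First transition (9 → 5):
ΔE₁ = |E_5 - E_9|
ΔE₁ = |-2.17691200000 - (-0.67188641975)| = 1.50502558 eV

Second transition (5 → 4):
ΔE₂ = |E_4 - E_5|
ΔE₂ = |-3.40142500000 - (-2.17691200000)| = 1.22451300 eV

Total energy released:
E_total = ΔE₁ + ΔE₂ = 1.50502558 + 1.22451300 = 2.72954 eV

Note: This equals the direct transition 9 → 4: 2.72954 eV ✓
Energy is conserved regardless of the path taken.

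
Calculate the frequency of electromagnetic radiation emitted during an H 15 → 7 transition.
5.252e+13 Hz

First, find the transition energy:
E_15 = -13.6057 / 15² = -0.0604698 eV
E_7 = -13.6057 / 7² = -0.2776673 eV
|ΔE| = |E_7 - E_15| = 0.2171975 eV

Convert to Joules: E = 0.2171975 eV × (1.602177 × 10⁻¹⁹ J/eV) = 3.47989e-20 J

Using E = hf:
f = E/h = 3.47989e-20 J / (6.62607 × 10⁻³⁴ J·s)
f = 5.252e+13 Hz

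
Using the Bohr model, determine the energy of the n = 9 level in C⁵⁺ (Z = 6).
-6.047 eV

For hydrogen-like ions, the energy levels scale with Z²:
E_n = -13.6057 Z² / n² eV

For C⁵⁺ (Z = 6) at n = 9:
E_9 = -13.6057 × 6² / 9²
E_9 = -13.6057 × 36 / 81
E_9 = -489.8052 / 81
E_9 = -6.047 eV

The energy is 36 times more negative than hydrogen at the same n due to the stronger nuclear charge.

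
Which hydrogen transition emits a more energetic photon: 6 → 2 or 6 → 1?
6 → 1

Calculate the energy for each transition:

Transition 6 → 2:
ΔE₁ = |E_2 - E_6| = |-13.6057/2² - (-13.6057/6²)|
ΔE₁ = |-3.40142500000 - (-0.37793611111)| = 3.02348889 eV

Transition 6 → 1:
ΔE₂ = |E_1 - E_6| = |-13.6057/1² - (-13.6057/6²)|
ΔE₂ = |-13.60570000000 - (-0.37793611111)| = 13.22776389 eV

Since 13.22776389 eV > 3.02348889 eV, the transition 6 → 1 emits the more energetic photon.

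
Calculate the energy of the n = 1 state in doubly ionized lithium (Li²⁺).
-122.4513 eV

For hydrogen-like ions, the energy levels scale with Z²:
E_n = -13.6057 Z² / n² eV

For Li²⁺ (Z = 3) at n = 1:
E_1 = -13.6057 × 3² / 1²
E_1 = -13.6057 × 9 / 1
E_1 = -122.4513 / 1
E_1 = -122.4513 eV

The energy is 9 times more negative than hydrogen at the same n due to the stronger nuclear charge.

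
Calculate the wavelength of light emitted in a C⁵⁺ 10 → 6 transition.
142.385 nm

First, find the transition energy using E_n = -13.6057 Z² / n² eV:
E_10 = -13.6057 × 6² / 10² = -4.8980520 eV
E_6 = -13.6057 × 6² / 6² = -13.6057000 eV

Photon energy: |ΔE| = |E_6 - E_10| = 8.7076480 eV

Convert to wavelength using E = hc/λ with hc = 1239.84 eV·nm:
λ = hc/E = 1239.84 eV·nm / 8.7076480 eV
λ = 142.385 nm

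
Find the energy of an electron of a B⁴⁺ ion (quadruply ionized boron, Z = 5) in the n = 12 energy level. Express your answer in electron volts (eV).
-2.362101 eV

The energy levels of a hydrogen-like atom are given by:
E_n = -13.6057 Z² / n² eV  (with Z = 5 for B⁴⁺)

For n = 12:
E_12 = -13.6057 × 5² / 12²
E_12 = -13.6057 × 25 / 144
E_12 = -2.362101 eV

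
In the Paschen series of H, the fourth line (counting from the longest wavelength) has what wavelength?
1004.670 nm

The lines of a series are numbered from the longest wavelength (smallest ΔE) outward; the fourth line is the transition from n = n_f + 4 to n_f.
The Paschen series has all transitions ending at n_f = 3.

For H, the fourth line (δ-line) is the jump from n = 7 to n = 3:
E_7 = -13.6057 / 7² = -0.27766735 eV
E_3 = -13.6057 / 3² = -1.51174444 eV
ΔE = E_7 - E_3 = 1.23407709 eV

λ = hc/E = 1239.84 eV·nm / 1.23407709 eV
λ = 1004.670 nm

This is the δ-line of the Paschen series in H.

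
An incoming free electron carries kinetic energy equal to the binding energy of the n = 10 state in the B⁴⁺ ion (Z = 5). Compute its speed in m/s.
1.09e+06 m/s (or 0.36% of c)

The binding energy at n = 10 for B⁴⁺ is:
E_10 = -13.6057 × 5²/10² = -3.40143 eV
|E_10| = 3.40143 eV

Convert to Joules:
KE = 3.40143 eV × (1.602177 × 10⁻¹⁹ J/eV) = 5.4497e-19 J

Using KE = ½mv²:
v = √(2·KE/m_e)
v = √(2 × 5.4497e-19 J / 9.10938 × 10⁻³¹ kg)
v = 1.09e+06 m/s

This is approximately 0.36% the speed of light.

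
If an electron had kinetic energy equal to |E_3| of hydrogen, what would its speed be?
7.29e+05 m/s (or 0.243246% of c)

The binding energy at n = 3 for hydrogen is:
E_3 = -13.6057/3² = -1.51174444 eV
|E_3| = 1.51174444 eV

Convert to Joules:
KE = 1.51174444 eV × (1.602177 × 10⁻¹⁹ J/eV) = 2.4221e-19 J

Using KE = ½mv²:
v = √(2·KE/m_e)
v = √(2 × 2.4221e-19 J / 9.10938 × 10⁻³¹ kg)
v = 7.29e+05 m/s

This is approximately 0.243246% the speed of light.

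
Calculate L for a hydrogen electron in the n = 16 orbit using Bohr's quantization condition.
1.68731e-33 J·s (or 16ℏ)

In the Bohr model, angular momentum is quantized:
L = nℏ

where ℏ = h/(2π) = 1.0545718e-34 J·s

For n = 16:
L = 16 × 1.0545718e-34 J·s
L = 1.68731e-33 J·s

This can also be written as L = 16ℏ.
The angular momentum is an integer multiple of the reduced Planck constant.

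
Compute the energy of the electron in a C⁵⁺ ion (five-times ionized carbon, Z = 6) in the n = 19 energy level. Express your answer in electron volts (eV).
-1.35680 eV

The energy levels of a hydrogen-like atom are given by:
E_n = -13.6057 Z² / n² eV  (with Z = 6 for C⁵⁺)

For n = 19:
E_19 = -13.6057 × 6² / 19²
E_19 = -13.6057 × 36 / 361
E_19 = -1.35680 eV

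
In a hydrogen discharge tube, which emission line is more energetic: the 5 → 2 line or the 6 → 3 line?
5 → 2

Calculate the energy for each transition:

Transition 5 → 2:
ΔE₁ = |E_2 - E_5| = |-13.6057/2² - (-13.6057/5²)|
ΔE₁ = |-3.40142500000 - (-0.54422800000)| = 2.85719700 eV

Transition 6 → 3:
ΔE₂ = |E_3 - E_6| = |-13.6057/3² - (-13.6057/6²)|
ΔE₂ = |-1.51174444444 - (-0.37793611111)| = 1.13380833 eV

Since 2.85719700 eV > 1.13380833 eV, the transition 5 → 2 emits the more energetic photon.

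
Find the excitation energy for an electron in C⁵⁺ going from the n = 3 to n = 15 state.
52.246 eV

The energy levels of a hydrogen-like atom are E_n = -13.6057 Z² eV / n².

Energy at n = 3: E_3 = -13.6057 × 6² / 3² = -54.422800 eV
Energy at n = 15: E_15 = -13.6057 × 6² / 15² = -2.176912 eV

The excitation energy is the difference:
ΔE = E_15 - E_3
ΔE = -2.176912 - (-54.422800)
ΔE = 52.246 eV

Since this is positive, energy must be absorbed (photon absorption).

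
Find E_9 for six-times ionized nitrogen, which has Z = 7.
-8.2306 eV

For hydrogen-like ions, the energy levels scale with Z²:
E_n = -13.6057 Z² / n² eV

For N⁶⁺ (Z = 7) at n = 9:
E_9 = -13.6057 × 7² / 9²
E_9 = -13.6057 × 49 / 81
E_9 = -666.6793 / 81
E_9 = -8.2306 eV

The energy is 49 times more negative than hydrogen at the same n due to the stronger nuclear charge.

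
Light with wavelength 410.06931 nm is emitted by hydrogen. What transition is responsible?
n = 6 → n = 2

First, find the photon energy from the wavelength (hc = 1239.84 eV·nm):
E = hc/λ = 1239.84 eV·nm / 410.06931 nm = 3.0234889 eV

The energy levels of hydrogen satisfy E_n = -13.6057 / n² eV, so an emission n_i → n_f releases
ΔE = 13.6057 × (1/n_f² − 1/n_i²) eV.

Setting ΔE equal to the photon energy:
1/n_f² − 1/n_i² = 3.0234889 / 13.6057 = 0.22222222

Since 1/n_i² must be positive, we need 1/n_f² > 0.22222222, i.e. n_f ≤ 2. For each allowed n_f, solve n_i = (1/n_f² − 0.22222222)^(−1/2) and check whether it is a whole number:
  n_f = 1: 1/n_i² = 1.00000000 − 0.22222222 = 0.77777778 → n_i = 1.134  (not an integer) ✗
  n_f = 2: 1/n_i² = 0.25000000 − 0.22222222 = 0.02777778 → n_i = 6.000  → integer, n_i = 6 ✓

Only n_f = 2 gives an integer upper level, n_i = 6.

The transition is from n = 6 to n = 2 (emission).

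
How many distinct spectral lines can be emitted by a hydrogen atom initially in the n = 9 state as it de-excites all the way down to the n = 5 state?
10

The electron can occupy levels n = 5, 6, ..., 9 during de-excitation — that is m = 9 - 5 + 1 = 5 distinct levels.

The number of distinct spectral lines equals the number of ways to choose 2 of these m levels (each pair gives one possible emission transition):

Number of lines = m(m-1)/2 = 5×4/2 = 10

These correspond to all possible transitions between the 5 levels:
9 → 8, 9 → 7, 9 → 6, 9 → 5, 8 → 7, 8 → 6, 8 → 5, 7 → 6...

Each transition produces a photon with a unique energy (and thus wavelength). This count does not depend on Z.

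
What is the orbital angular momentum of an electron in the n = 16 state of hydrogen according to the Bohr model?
1.6873e-33 J·s (or 16ℏ)

In the Bohr model, angular momentum is quantized:
L = nℏ

where ℏ = h/(2π) = 1.054572e-34 J·s

For n = 16:
L = 16 × 1.054572e-34 J·s
L = 1.6873e-33 J·s

This can also be written as L = 16ℏ.
The angular momentum is an integer multiple of the reduced Planck constant.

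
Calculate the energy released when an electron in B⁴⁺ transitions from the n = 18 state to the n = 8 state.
4.26 eV

The energy levels are E_n = -13.6057 Z² eV / n².

Energy at n = 18: E_18 = -13.6057 × 5² / 18² = -1.04982 eV
Energy at n = 8: E_8 = -13.6057 × 5² / 8² = -5.31473 eV

For emission (electron falling to lower state), the photon energy is:
E_photon = E_18 - E_8 = |-1.04982 - (-5.31473)|
E_photon = 4.26 eV

This energy is carried away by the emitted photon.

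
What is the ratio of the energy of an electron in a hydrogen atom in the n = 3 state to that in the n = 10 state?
11.111111

Using E_n = -13.6057 Z² / n² eV with Z = 1:

E_3 = -13.6057 / 3² = -13.6057 / 9 = -1.511744444444 eV
E_10 = -13.6057 / 10² = -13.6057 / 100 = -0.136057000000 eV

The ratio is:
E_3/E_10 = (-1.511744444444) / (-0.136057000000)
E_3/E_10 = (-13.6057/9) / (-13.6057/100)
E_3/E_10 = 100/9
E_3/E_10 = 11.111111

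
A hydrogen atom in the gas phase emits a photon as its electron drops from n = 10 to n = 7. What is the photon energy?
0.142 eV

The energy levels are E_n = -13.6057 eV / n².

Energy at n = 10: E_10 = -13.6057 / 10² = -0.136057 eV
Energy at n = 7: E_7 = -13.6057 / 7² = -0.277667 eV

For emission (electron falling to lower state), the photon energy is:
E_photon = E_10 - E_7 = |-0.136057 - (-0.277667)|
E_photon = 0.142 eV

This energy is carried away by the emitted photon.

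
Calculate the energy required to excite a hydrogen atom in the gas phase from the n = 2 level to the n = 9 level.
3.23345 eV

The energy levels of a hydrogen-like atom are E_n = -13.6057 eV / n².

Energy at n = 2: E_2 = -13.6057 / 2² = -3.40142500 eV
Energy at n = 9: E_9 = -13.6057 / 9² = -0.16797160 eV

The excitation energy is the difference:
ΔE = E_9 - E_2
ΔE = -0.16797160 - (-3.40142500)
ΔE = 3.23345 eV

Since this is positive, energy must be absorbed (photon absorption).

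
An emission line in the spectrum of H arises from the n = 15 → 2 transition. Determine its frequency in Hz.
8.07840e+14 Hz

First, find the transition energy:
E_15 = -13.6057 / 15² = -0.06046978 eV
E_2 = -13.6057 / 2² = -3.40142500 eV
|ΔE| = |E_2 - E_15| = 3.34095522 eV

Convert to Joules: E = 3.34095522 eV × (1.602177 × 10⁻¹⁹ J/eV) = 5.3528016e-19 J

Using E = hf:
f = E/h = 5.3528016e-19 J / (6.62607 × 10⁻³⁴ J·s)
f = 8.07840e+14 Hz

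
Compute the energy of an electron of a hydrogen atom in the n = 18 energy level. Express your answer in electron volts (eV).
-0.042 eV

The energy levels of a hydrogen-like atom are given by:
E_n = -13.6057 eV / n²

For n = 18:
E_18 = -13.6057 eV / 18²
E_18 = -13.6057 eV / 324
E_18 = -0.042 eV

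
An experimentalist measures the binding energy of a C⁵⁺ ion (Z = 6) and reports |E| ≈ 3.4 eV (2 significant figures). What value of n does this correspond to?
n = 12

The exact energy levels follow E_n = -13.6057 Z² / n² eV with Z = 6.

The measured value (-3.4 eV) is reported to only 2 significant figures, so we must test candidate n values and see which one matches to that precision.

Candidate energies:
  n = 10:  E = -13.6057 × 6² / 10² = -4.89805 eV
  n = 11:  E = -13.6057 × 6² / 11² = -4.04798 eV
  n = 12:  E = -13.6057 × 6² / 12² = -3.40143 eV  ← matches
  n = 13:  E = -13.6057 × 6² / 13² = -2.89826 eV
  n = 14:  E = -13.6057 × 6² / 14² = -2.49901 eV

Checking against the measurement of -3.4 eV (2 sig figs), only n = 12 agrees:
E_12 = -3.40143 eV, which rounds to -3.4 eV ✓

Therefore n = 12.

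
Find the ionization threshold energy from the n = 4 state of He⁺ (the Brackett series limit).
3.401425 eV

The series limit corresponds to the transition from n = ∞ to n = 4.
This is the highest energy (shortest wavelength) transition in the Brackett series.

E_∞ = 0 eV
E_4 = -13.6057 × 2² / 4² = -3.401425 eV

Energy at series limit:
ΔE = E_∞ - E_4 = 0 - (-3.401425) = 3.401425 eV

This energy equals the ionization energy from the n = 4 state of He⁺.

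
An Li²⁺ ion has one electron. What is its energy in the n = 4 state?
-7.653 eV

For hydrogen-like ions, the energy levels scale with Z²:
E_n = -13.6057 Z² / n² eV

For Li²⁺ (Z = 3) at n = 4:
E_4 = -13.6057 × 3² / 4²
E_4 = -13.6057 × 9 / 16
E_4 = -122.4513 / 16
E_4 = -7.653 eV

The energy is 9 times more negative than hydrogen at the same n due to the stronger nuclear charge.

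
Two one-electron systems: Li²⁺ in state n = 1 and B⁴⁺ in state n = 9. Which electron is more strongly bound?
Li²⁺ at n = 1 (E = -122.451300 eV)

Using E_n = -13.6057 Z² / n² eV:

Li²⁺ (Z = 3) at n = 1:
E = -13.6057 × 3² / 1² = -13.6057 × 9 / 1 = -122.451300000 eV

B⁴⁺ (Z = 5) at n = 9:
E = -13.6057 × 5² / 9² = -13.6057 × 25 / 81 = -4.199290123 eV

Since -122.451300000 eV < -4.199290123 eV,
Li²⁺ at n = 1 is more tightly bound (requires more energy to ionize).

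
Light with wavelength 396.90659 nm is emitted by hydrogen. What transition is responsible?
n = 7 → n = 2

First, find the photon energy from the wavelength (hc = 1239.84 eV·nm):
E = hc/λ = 1239.84 eV·nm / 396.90659 nm = 3.1237577 eV

The energy levels of hydrogen satisfy E_n = -13.6057 / n² eV, so an emission n_i → n_f releases
ΔE = 13.6057 × (1/n_f² − 1/n_i²) eV.

Setting ΔE equal to the photon energy:
1/n_f² − 1/n_i² = 3.1237577 / 13.6057 = 0.22959184

Since 1/n_i² must be positive, we need 1/n_f² > 0.22959184, i.e. n_f ≤ 2. For each allowed n_f, solve n_i = (1/n_f² − 0.22959184)^(−1/2) and check whether it is a whole number:
  n_f = 1: 1/n_i² = 1.00000000 − 0.22959184 = 0.77040816 → n_i = 1.139  (not an integer) ✗
  n_f = 2: 1/n_i² = 0.25000000 − 0.22959184 = 0.02040816 → n_i = 7.000  → integer, n_i = 7 ✓

Only n_f = 2 gives an integer upper level, n_i = 7.

The transition is from n = 7 to n = 2 (emission).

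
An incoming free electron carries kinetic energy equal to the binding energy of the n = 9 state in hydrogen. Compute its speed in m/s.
2.431e+05 m/s (or 0.08% of c)

The binding energy at n = 9 for hydrogen is:
E_9 = -13.6057/9² = -0.1679716 eV
|E_9| = 0.1679716 eV

Convert to Joules:
KE = 0.1679716 eV × (1.602177 × 10⁻¹⁹ J/eV) = 2.69120e-20 J

Using KE = ½mv²:
v = √(2·KE/m_e)
v = √(2 × 2.69120e-20 J / 9.10938 × 10⁻³¹ kg)
v = 2.431e+05 m/s

This is approximately 0.08% the speed of light.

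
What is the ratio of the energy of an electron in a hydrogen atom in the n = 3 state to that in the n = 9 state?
9.00

Using E_n = -13.6057 Z² / n² eV with Z = 1:

E_3 = -13.6057 / 3² = -13.6057 / 9 = -1.51174444 eV
E_9 = -13.6057 / 9² = -13.6057 / 81 = -0.16797160 eV

The ratio is:
E_3/E_9 = (-1.51174444) / (-0.16797160)
E_3/E_9 = (-13.6057/9) / (-13.6057/81)
E_3/E_9 = 81/9
E_3/E_9 = 9.00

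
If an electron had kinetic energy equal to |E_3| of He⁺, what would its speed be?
1.45846e+06 m/s (or 0.486% of c)

The binding energy at n = 3 for He⁺ is:
E_3 = -13.6057 × 2²/3² = -6.04697778 eV
|E_3| = 6.04697778 eV

Convert to Joules:
KE = 6.04697778 eV × (1.602177 × 10⁻¹⁹ J/eV) = 9.6883287e-19 J

Using KE = ½mv²:
v = √(2·KE/m_e)
v = √(2 × 9.6883287e-19 J / 9.10938 × 10⁻³¹ kg)
v = 1.45846e+06 m/s

This is approximately 0.486% the speed of light.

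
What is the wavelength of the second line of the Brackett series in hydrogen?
2624.444 nm

The lines of a series are numbered from the longest wavelength (smallest ΔE) outward; the second line is the transition from n = n_f + 2 to n_f.
The Brackett series has all transitions ending at n_f = 4.

For H, the second line (β-line) is the jump from n = 6 to n = 4:
E_6 = -13.6057 / 6² = -0.377936111 eV
E_4 = -13.6057 / 4² = -0.850356250 eV
ΔE = E_6 - E_4 = 0.472420139 eV

λ = hc/E = 1239.84 eV·nm / 0.472420139 eV
λ = 2624.444 nm

This is the β-line of the Brackett series in H.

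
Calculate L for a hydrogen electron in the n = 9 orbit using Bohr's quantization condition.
9.491e-34 J·s (or 9ℏ)

In the Bohr model, angular momentum is quantized:
L = nℏ

where ℏ = h/(2π) = 1.05457e-34 J·s

For n = 9:
L = 9 × 1.05457e-34 J·s
L = 9.491e-34 J·s

This can also be written as L = 9ℏ.
The angular momentum is an integer multiple of the reduced Planck constant.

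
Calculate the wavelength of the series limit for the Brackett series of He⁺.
364.50605 nm

The series limit corresponds to the transition from n = ∞ to n = 4.
This is the highest energy (shortest wavelength) transition in the Brackett series.

E_∞ = 0 eV
E_4 = -13.6057 × 2² / 4² = -3.401425000 eV

Energy at series limit:
ΔE = E_∞ - E_4 = 0 - (-3.401425000) = 3.401425000 eV
λ = hc/E = 1239.84 eV·nm / 3.401425000 eV = 364.50605 nm

This energy equals the ionization energy from the n = 4 state of He⁺.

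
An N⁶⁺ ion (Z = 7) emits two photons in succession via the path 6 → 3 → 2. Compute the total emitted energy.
148.15096 eV

The energy levels of N⁶⁺ are E_n = -13.6057 × 7² / n² eV.

First transition (6 → 3):
ΔE₁ = |E_3 - E_6|
ΔE₁ = |-74.07547777778 - (-18.51886944444)| = 55.55660833 eV

Second transition (3 → 2):
ΔE₂ = |E_2 - E_3|
ΔE₂ = |-166.66982500000 - (-74.07547777778)| = 92.59434722 eV

Total energy released:
E_total = ΔE₁ + ΔE₂ = 55.55660833 + 92.59434722 = 148.15096 eV

Note: This equals the direct transition 6 → 2: 148.15096 eV ✓
Energy is conserved regardless of the path taken.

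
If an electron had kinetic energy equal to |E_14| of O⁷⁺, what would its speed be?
1.250e+06 m/s (or 0.4170% of c)

The binding energy at n = 14 for O⁷⁺ is:
E_14 = -13.6057 × 8²/14² = -4.442678 eV
|E_14| = 4.442678 eV

Convert to Joules:
KE = 4.442678 eV × (1.602177 × 10⁻¹⁹ J/eV) = 7.11796e-19 J

Using KE = ½mv²:
v = √(2·KE/m_e)
v = √(2 × 7.11796e-19 J / 9.10938 × 10⁻³¹ kg)
v = 1.250e+06 m/s

This is approximately 0.4170% the speed of light.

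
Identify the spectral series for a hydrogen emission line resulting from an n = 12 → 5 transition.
Pfund series

The spectral series in hydrogen are named based on the final (lower) energy level:
- Lyman series: n_final = 1 (ultraviolet)
- Balmer series: n_final = 2 (visible/near-UV)
- Paschen series: n_final = 3 (infrared)
- Brackett series: n_final = 4 (infrared)
- Pfund series: n_final = 5 (far infrared)

Since this transition ends at n = 5, it belongs to the Pfund series.

For reference, this 12 → 5 line has photon energy
ΔE = 13.6057 eV × (1/5² - 1/12²) = 0.44974397222 eV,
corresponding to wavelength λ = hc/ΔE = 1239.84 eV·nm / 0.44974397222 eV = 2756.76847 nm in the far infrared region.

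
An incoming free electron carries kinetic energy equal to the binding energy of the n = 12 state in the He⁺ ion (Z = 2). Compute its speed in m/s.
3.64615e+05 m/s (or 0.1216% of c)

The binding energy at n = 12 for He⁺ is:
E_12 = -13.6057 × 2²/12² = -0.377936111 eV
|E_12| = 0.377936111 eV

Convert to Joules:
KE = 0.377936111 eV × (1.602177 × 10⁻¹⁹ J/eV) = 6.0552054e-20 J

Using KE = ½mv²:
v = √(2·KE/m_e)
v = √(2 × 6.0552054e-20 J / 9.10938 × 10⁻³¹ kg)
v = 3.64615e+05 m/s

This is approximately 0.1216% the speed of light.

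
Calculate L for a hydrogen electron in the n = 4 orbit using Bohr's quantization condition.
4.218e-34 J·s (or 4ℏ)

In the Bohr model, angular momentum is quantized:
L = nℏ

where ℏ = h/(2π) = 1.05457e-34 J·s

For n = 4:
L = 4 × 1.05457e-34 J·s
L = 4.218e-34 J·s

This can also be written as L = 4ℏ.
The angular momentum is an integer multiple of the reduced Planck constant.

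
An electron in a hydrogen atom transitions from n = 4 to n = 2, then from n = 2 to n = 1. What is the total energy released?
12.755 eV

The energy levels of hydrogen are E_n = -13.6057 / n² eV.

First transition (4 → 2):
ΔE₁ = |E_2 - E_4|
ΔE₁ = |-3.401425000 - (-0.850356250)| = 2.551069 eV

Second transition (2 → 1):
ΔE₂ = |E_1 - E_2|
ΔE₂ = |-13.605700000 - (-3.401425000)| = 10.204275 eV

Total energy released:
E_total = ΔE₁ + ΔE₂ = 2.551069 + 10.204275 = 12.755 eV

Note: This equals the direct transition 4 → 1: 12.755 eV ✓
Energy is conserved regardless of the path taken.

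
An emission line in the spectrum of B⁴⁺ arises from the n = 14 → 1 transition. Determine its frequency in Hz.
8.18e+16 Hz

First, find the transition energy:
E_14 = -13.6057 × 5² / 14² = -1.7354 eV
E_1 = -13.6057 × 5² / 1² = -340.1425 eV
|ΔE| = |E_1 - E_14| = 338.4071 eV

Convert to Joules: E = 338.4071 eV × (1.602177 × 10⁻¹⁹ J/eV) = 5.4219e-17 J

Using E = hf:
f = E/h = 5.4219e-17 J / (6.62607 × 10⁻³⁴ J·s)
f = 8.18e+16 Hz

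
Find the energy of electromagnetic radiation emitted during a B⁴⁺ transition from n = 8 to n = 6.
4.13 eV

The energy levels are E_n = -13.6057 Z² eV / n².

Energy at n = 8: E_8 = -13.6057 × 5² / 8² = -5.31473 eV
Energy at n = 6: E_6 = -13.6057 × 5² / 6² = -9.44840 eV

For emission (electron falling to lower state), the photon energy is:
E_photon = E_8 - E_6 = |-5.31473 - (-9.44840)|
E_photon = 4.13 eV

This energy is carried away by the emitted photon.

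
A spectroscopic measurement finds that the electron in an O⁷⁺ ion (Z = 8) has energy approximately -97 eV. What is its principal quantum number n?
n = 3

The exact energy levels follow E_n = -13.6057 Z² / n² eV with Z = 8.

The measured value (-97 eV) is reported to only 2 significant figures, so we must test candidate n values and see which one matches to that precision.

Candidate energies:
  n = 1:  E = -13.6057 × 8² / 1² = -870.76480 eV
  n = 2:  E = -13.6057 × 8² / 2² = -217.69120 eV
  n = 3:  E = -13.6057 × 8² / 3² = -96.75164 eV  ← matches
  n = 4:  E = -13.6057 × 8² / 4² = -54.42280 eV
  n = 5:  E = -13.6057 × 8² / 5² = -34.83059 eV

Checking against the measurement of -97 eV (2 sig figs), only n = 3 agrees:
E_3 = -96.75164 eV, which rounds to -97 eV ✓

Therefore n = 3.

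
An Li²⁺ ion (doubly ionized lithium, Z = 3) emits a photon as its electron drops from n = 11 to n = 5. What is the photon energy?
3.886 eV

The energy levels are E_n = -13.6057 Z² eV / n².

Energy at n = 11: E_11 = -13.6057 × 3² / 11² = -1.011994 eV
Energy at n = 5: E_5 = -13.6057 × 3² / 5² = -4.898052 eV

For emission (electron falling to lower state), the photon energy is:
E_photon = E_11 - E_5 = |-1.011994 - (-4.898052)|
E_photon = 3.886 eV

This energy is carried away by the emitted photon.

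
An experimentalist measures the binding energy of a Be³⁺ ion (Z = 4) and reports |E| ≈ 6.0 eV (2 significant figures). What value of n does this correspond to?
n = 6

The exact energy levels follow E_n = -13.6057 Z² / n² eV with Z = 4.

The measured value (-6.0 eV) is reported to only 2 significant figures, so we must test candidate n values and see which one matches to that precision.

Candidate energies:
  n = 4:  E = -13.6057 × 4² / 4² = -13.60570 eV
  n = 5:  E = -13.6057 × 4² / 5² = -8.70765 eV
  n = 6:  E = -13.6057 × 4² / 6² = -6.04698 eV  ← matches
  n = 7:  E = -13.6057 × 4² / 7² = -4.44268 eV
  n = 8:  E = -13.6057 × 4² / 8² = -3.40143 eV

Checking against the measurement of -6.0 eV (2 sig figs), only n = 6 agrees:
E_6 = -6.04698 eV, which rounds to -6.0 eV ✓

Therefore n = 6.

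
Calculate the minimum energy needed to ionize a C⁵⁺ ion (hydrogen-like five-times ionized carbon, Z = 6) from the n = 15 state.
2.17691 eV

The ionization energy is the energy needed to remove the electron completely (n → ∞).

For a hydrogen-like ion with Z = 6, E_n = -13.6057 Z² / n² eV.

At n = 15: E_15 = -13.6057 × 6² / 15² = -2.17691200 eV
At n = ∞: E_∞ = 0 eV

Ionization energy = E_∞ - E_15 = 0 - (-2.17691200) = 2.17691200 eV
Ionization energy ≈ 2.17691 eV

This is also called the binding energy of the electron in state n = 15.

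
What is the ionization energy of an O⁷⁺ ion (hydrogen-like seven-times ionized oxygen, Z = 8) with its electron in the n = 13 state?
5.15 eV

The ionization energy is the energy needed to remove the electron completely (n → ∞).

For a hydrogen-like ion with Z = 8, E_n = -13.6057 Z² / n² eV.

At n = 13: E_13 = -13.6057 × 8² / 13² = -5.15245 eV
At n = ∞: E_∞ = 0 eV

Ionization energy = E_∞ - E_13 = 0 - (-5.15245) = 5.15245 eV
Ionization energy ≈ 5.15 eV

This is also called the binding energy of the electron in state n = 13.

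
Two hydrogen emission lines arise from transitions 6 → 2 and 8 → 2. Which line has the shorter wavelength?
8 → 2

Calculate the energy for each transition:

Transition 6 → 2:
ΔE₁ = |E_2 - E_6| = |-13.6057/2² - (-13.6057/6²)|
ΔE₁ = |-3.4014250000 - (-0.3779361111)| = 3.0234889 eV

Transition 8 → 2:
ΔE₂ = |E_2 - E_8| = |-13.6057/2² - (-13.6057/8²)|
ΔE₂ = |-3.4014250000 - (-0.2125890625)| = 3.1888359 eV

Since 3.1888359 eV > 3.0234889 eV, the transition 8 → 2 emits the more energetic photon.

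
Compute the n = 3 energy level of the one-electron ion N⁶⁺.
-74.075 eV

For hydrogen-like ions, the energy levels scale with Z²:
E_n = -13.6057 Z² / n² eV

For N⁶⁺ (Z = 7) at n = 3:
E_3 = -13.6057 × 7² / 3²
E_3 = -13.6057 × 49 / 9
E_3 = -666.6793 / 9
E_3 = -74.075 eV

The energy is 49 times more negative than hydrogen at the same n due to the stronger nuclear charge.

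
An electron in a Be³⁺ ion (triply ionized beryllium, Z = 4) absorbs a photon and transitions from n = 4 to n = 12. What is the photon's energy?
12.093956 eV

The energy levels of a hydrogen-like atom are E_n = -13.6057 Z² eV / n².

Energy at n = 4: E_4 = -13.6057 × 4² / 4² = -13.605700000 eV
Energy at n = 12: E_12 = -13.6057 × 4² / 12² = -1.511744444 eV

The excitation energy is the difference:
ΔE = E_12 - E_4
ΔE = -1.511744444 - (-13.605700000)
ΔE = 12.093956 eV

Since this is positive, energy must be absorbed (photon absorption).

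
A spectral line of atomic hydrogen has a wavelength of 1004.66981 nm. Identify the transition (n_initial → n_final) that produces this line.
n = 7 → n = 3

First, find the photon energy from the wavelength (hc = 1239.84 eV·nm):
E = hc/λ = 1239.84 eV·nm / 1004.66981 nm = 1.2340771 eV

The energy levels of hydrogen satisfy E_n = -13.6057 / n² eV, so an emission n_i → n_f releases
ΔE = 13.6057 × (1/n_f² − 1/n_i²) eV.

Setting ΔE equal to the photon energy:
1/n_f² − 1/n_i² = 1.2340771 / 13.6057 = 0.090702948

Since 1/n_i² must be positive, we need 1/n_f² > 0.090702948, i.e. n_f ≤ 3. For each allowed n_f, solve n_i = (1/n_f² − 0.090702948)^(−1/2) and check whether it is a whole number:
  n_f = 1: 1/n_i² = 1.000000000 − 0.090702948 = 0.909297052 → n_i = 1.049  (not an integer) ✗
  n_f = 2: 1/n_i² = 0.250000000 − 0.090702948 = 0.159297052 → n_i = 2.506  (not an integer) ✗
  n_f = 3: 1/n_i² = 0.111111111 − 0.090702948 = 0.020408163 → n_i = 7.000  → integer, n_i = 7 ✓

Only n_f = 3 gives an integer upper level, n_i = 7.

The transition is from n = 7 to n = 3 (emission).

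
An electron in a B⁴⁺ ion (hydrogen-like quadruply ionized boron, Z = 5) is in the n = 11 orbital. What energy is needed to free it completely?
2.81 eV

The ionization energy is the energy needed to remove the electron completely (n → ∞).

For a hydrogen-like ion with Z = 5, E_n = -13.6057 Z² / n² eV.

At n = 11: E_11 = -13.6057 × 5² / 11² = -2.81110 eV
At n = ∞: E_∞ = 0 eV

Ionization energy = E_∞ - E_11 = 0 - (-2.81110) = 2.81110 eV
Ionization energy ≈ 2.81 eV

This is also called the binding energy of the electron in state n = 11.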